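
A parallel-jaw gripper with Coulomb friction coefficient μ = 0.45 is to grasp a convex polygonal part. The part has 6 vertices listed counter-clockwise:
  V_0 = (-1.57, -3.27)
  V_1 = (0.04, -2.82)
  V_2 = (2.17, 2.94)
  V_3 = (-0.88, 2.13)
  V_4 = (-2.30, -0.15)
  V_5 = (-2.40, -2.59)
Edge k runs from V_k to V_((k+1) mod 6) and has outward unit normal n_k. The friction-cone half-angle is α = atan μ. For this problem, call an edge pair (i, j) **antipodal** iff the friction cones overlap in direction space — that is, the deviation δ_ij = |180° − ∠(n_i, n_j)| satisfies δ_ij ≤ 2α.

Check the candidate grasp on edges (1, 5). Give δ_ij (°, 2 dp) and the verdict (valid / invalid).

α = atan 0.45 = 24.23°;  2α = 48.46°
edge 1: e_1 = (+2.13, +5.76);  n_1 = (+0.9379, -0.3468)
edge 5: e_5 = (+0.83, -0.68);  n_5 = (-0.6337, -0.7735)
∠(n_1, n_5) = 109.03°
δ = |180° − 109.03°| = 70.97°
70.97° > 2α = 48.46°  →  invalid

δ = 70.97°, invalid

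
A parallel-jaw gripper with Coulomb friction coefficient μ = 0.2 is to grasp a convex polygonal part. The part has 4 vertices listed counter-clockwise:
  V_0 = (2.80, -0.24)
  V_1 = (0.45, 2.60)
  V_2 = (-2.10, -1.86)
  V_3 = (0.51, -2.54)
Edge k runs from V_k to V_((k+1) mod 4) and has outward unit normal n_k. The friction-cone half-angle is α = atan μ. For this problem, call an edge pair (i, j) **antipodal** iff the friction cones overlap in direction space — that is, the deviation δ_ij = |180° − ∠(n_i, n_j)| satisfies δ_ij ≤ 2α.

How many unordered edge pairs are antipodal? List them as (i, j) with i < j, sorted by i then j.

α = atan 0.2 = 11.31°;  2α = 22.62°
n_0 = (+0.7704, +0.6375)
n_1 = (-0.8681, +0.4963)
n_2 = (-0.2521, -0.9677)
n_3 = (+0.7086, -0.7056)
  (0,1): δ = 69.37°  ·
  (0,2): δ = 35.79°  ·
  (0,3): δ = 95.52°  ·
  (1,2): δ = 74.84°  ·
  (1,3): δ = 15.12°  ✓
  (2,3): δ = 120.27°  ·
antipodal pairs: 1

count = 1; pairs: (1,3)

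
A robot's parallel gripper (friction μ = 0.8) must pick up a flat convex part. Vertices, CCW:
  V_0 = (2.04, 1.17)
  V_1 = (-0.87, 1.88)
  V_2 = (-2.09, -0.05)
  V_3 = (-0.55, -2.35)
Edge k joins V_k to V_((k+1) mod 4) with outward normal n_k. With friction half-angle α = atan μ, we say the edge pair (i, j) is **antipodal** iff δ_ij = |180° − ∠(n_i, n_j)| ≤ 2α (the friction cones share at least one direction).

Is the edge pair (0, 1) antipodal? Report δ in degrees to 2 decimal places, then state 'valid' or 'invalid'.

α = atan 0.8 = 38.66°;  2α = 77.32°
edge 0: e_0 = (-2.91, +0.71);  n_0 = (+0.2370, +0.9715)
edge 1: e_1 = (-1.22, -1.93);  n_1 = (-0.8453, +0.5343)
∠(n_0, n_1) = 71.41°
δ = |180° − 71.41°| = 108.59°
108.59° > 2α = 77.32°  →  invalid

δ = 108.59°, invalid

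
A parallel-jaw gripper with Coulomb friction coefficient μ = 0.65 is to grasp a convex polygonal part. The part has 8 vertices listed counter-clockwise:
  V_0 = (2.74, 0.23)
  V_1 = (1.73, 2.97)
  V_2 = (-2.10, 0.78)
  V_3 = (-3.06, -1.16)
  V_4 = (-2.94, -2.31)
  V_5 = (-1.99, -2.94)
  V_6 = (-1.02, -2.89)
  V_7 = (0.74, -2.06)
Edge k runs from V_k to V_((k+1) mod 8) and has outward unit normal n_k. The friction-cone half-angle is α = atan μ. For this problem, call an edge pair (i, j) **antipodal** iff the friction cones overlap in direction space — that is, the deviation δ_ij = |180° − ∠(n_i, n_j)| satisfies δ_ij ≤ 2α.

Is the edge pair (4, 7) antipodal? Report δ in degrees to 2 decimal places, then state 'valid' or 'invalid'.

α = atan 0.65 = 33.02°;  2α = 66.05°
edge 4: e_4 = (+0.95, -0.63);  n_4 = (-0.5527, -0.8334)
edge 7: e_7 = (+2.00, +2.29);  n_7 = (+0.7532, -0.6578)
∠(n_4, n_7) = 82.42°
δ = |180° − 82.42°| = 97.58°
97.58° > 2α = 66.05°  →  invalid

δ = 97.58°, invalid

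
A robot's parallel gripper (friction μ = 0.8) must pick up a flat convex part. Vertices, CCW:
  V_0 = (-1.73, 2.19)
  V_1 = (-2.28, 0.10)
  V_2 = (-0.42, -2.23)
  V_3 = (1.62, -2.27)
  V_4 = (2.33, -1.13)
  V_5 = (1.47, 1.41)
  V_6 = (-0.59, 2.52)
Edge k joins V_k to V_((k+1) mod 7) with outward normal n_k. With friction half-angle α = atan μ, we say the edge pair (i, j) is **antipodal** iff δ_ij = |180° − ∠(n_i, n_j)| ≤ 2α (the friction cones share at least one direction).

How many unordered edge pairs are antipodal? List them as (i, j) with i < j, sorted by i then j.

α = atan 0.8 = 38.66°;  2α = 77.32°
n_0 = (-0.9671, +0.2545)
n_1 = (-0.7815, -0.6239)
n_2 = (-0.0196, -0.9998)
n_3 = (+0.8488, -0.5287)
n_4 = (+0.9472, +0.3207)
n_5 = (+0.4744, +0.8803)
n_6 = (-0.2781, +0.9606)
  (0,1): δ = 126.66°  ·
  (0,2): δ = 76.38°  ✓
  (0,3): δ = 17.17°  ✓
  (0,4): δ = 33.45°  ✓
  (0,5): δ = 76.43°  ✓
  (0,6): δ = 120.89°  ·
  (1,2): δ = 129.72°  ·
  (1,3): δ = 70.51°  ✓
  (1,4): δ = 19.89°  ✓
  (1,5): δ = 23.08°  ✓
  (1,6): δ = 67.54°  ✓
  (2,3): δ = 120.79°  ·
  (2,4): δ = 70.17°  ✓
  (2,5): δ = 27.19°  ✓
  (2,6): δ = 17.27°  ✓
  (3,4): δ = 129.38°  ·
  (3,5): δ = 86.40°  ·
  (3,6): δ = 41.94°  ✓
  (4,5): δ = 137.02°  ·
  (4,6): δ = 92.56°  ·
  (5,6): δ = 135.54°  ·
antipodal pairs: 12

count = 12; pairs: (0,2), (0,3), (0,4), (0,5), (1,3), (1,4), (1,5), (1,6), (2,4), (2,5), (2,6), (3,6)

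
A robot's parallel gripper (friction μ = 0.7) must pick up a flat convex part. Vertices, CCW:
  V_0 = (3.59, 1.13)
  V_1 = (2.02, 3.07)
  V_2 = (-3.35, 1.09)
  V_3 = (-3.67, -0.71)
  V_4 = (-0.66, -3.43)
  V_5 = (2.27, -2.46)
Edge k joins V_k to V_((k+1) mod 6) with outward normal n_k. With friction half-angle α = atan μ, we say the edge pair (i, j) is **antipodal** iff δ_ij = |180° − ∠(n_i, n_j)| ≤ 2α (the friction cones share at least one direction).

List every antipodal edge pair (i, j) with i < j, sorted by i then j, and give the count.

α = atan 0.7 = 34.99°;  2α = 69.98°
n_0 = (+0.7773, +0.6291)
n_1 = (-0.3459, +0.9383)
n_2 = (-0.9846, +0.1750)
n_3 = (-0.6705, -0.7419)
n_4 = (+0.3143, -0.9493)
n_5 = (+0.9386, -0.3451)
  (0,1): δ = 108.74°  ·
  (0,2): δ = 49.06°  ✓
  (0,3): δ = 8.91°  ✓
  (0,4): δ = 69.34°  ✓
  (0,5): δ = 120.83°  ·
  (1,2): δ = 120.32°  ·
  (1,3): δ = 62.34°  ✓
  (1,4): δ = 1.92°  ✓
  (1,5): δ = 49.57°  ✓
  (2,3): δ = 122.02°  ·
  (2,4): δ = 61.60°  ✓
  (2,5): δ = 10.11°  ✓
  (3,4): δ = 119.58°  ·
  (3,5): δ = 68.09°  ✓
  (4,5): δ = 128.51°  ·
antipodal pairs: 9

count = 9; pairs: (0,2), (0,3), (0,4), (1,3), (1,4), (1,5), (2,4), (2,5), (3,5)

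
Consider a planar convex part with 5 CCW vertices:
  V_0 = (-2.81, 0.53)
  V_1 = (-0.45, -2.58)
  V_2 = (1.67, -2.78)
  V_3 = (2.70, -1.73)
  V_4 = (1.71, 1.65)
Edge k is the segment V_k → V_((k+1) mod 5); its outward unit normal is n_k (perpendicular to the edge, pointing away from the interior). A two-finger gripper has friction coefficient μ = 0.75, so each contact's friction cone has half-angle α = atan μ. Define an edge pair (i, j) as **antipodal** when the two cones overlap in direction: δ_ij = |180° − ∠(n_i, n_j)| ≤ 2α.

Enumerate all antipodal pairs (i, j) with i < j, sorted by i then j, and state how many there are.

count = 5; pairs: (0,3), (0,4), (1,3), (1,4), (2,4)

α = atan 0.75 = 36.87°;  2α = 73.74°
n_0 = (-0.7966, -0.6045)
n_1 = (-0.0939, -0.9956)
n_2 = (+0.7139, -0.7003)
n_3 = (+0.9597, +0.2811)
n_4 = (-0.2405, +0.9706)
  (0,1): δ = 132.58°  ·
  (0,2): δ = 81.64°  ·
  (0,3): δ = 20.87°  ✓
  (0,4): δ = 66.72°  ✓
  (1,2): δ = 129.06°  ·
  (1,3): δ = 68.29°  ✓
  (1,4): δ = 19.31°  ✓
  (2,3): δ = 119.23°  ·
  (2,4): δ = 31.63°  ✓
  (3,4): δ = 92.41°  ·
antipodal pairs: 5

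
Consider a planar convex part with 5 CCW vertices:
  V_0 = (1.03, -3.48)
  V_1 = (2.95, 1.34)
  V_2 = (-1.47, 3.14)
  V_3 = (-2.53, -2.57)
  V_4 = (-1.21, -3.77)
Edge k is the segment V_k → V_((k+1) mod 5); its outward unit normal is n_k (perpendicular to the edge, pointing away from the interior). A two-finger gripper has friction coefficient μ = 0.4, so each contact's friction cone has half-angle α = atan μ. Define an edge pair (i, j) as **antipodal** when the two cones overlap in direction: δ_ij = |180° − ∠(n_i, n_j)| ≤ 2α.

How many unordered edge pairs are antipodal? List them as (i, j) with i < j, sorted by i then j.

count = 3; pairs: (0,2), (1,3), (1,4)

α = atan 0.4 = 21.80°;  2α = 43.60°
n_0 = (+0.9290, -0.3701)
n_1 = (+0.3772, +0.9261)
n_2 = (-0.9832, +0.1825)
n_3 = (-0.6727, -0.7399)
n_4 = (+0.1284, -0.9917)
  (0,1): δ = 90.44°  ·
  (0,2): δ = 11.20°  ✓
  (0,3): δ = 69.45°  ·
  (0,4): δ = 119.10°  ·
  (1,2): δ = 78.36°  ·
  (1,3): δ = 20.12°  ✓
  (1,4): δ = 29.53°  ✓
  (2,3): δ = 121.76°  ·
  (2,4): δ = 72.11°  ·
  (3,4): δ = 130.35°  ·
antipodal pairs: 3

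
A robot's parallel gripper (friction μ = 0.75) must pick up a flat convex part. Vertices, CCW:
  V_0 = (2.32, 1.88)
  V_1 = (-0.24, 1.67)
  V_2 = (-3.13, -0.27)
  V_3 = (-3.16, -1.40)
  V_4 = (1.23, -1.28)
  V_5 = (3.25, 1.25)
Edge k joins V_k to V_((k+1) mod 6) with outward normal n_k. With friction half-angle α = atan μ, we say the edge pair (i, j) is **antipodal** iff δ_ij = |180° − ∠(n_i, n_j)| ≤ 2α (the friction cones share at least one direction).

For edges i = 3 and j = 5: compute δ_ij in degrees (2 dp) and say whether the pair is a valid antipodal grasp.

α = atan 0.75 = 36.87°;  2α = 73.74°
edge 3: e_3 = (+4.39, +0.12);  n_3 = (+0.0273, -0.9996)
edge 5: e_5 = (-0.93, +0.63);  n_5 = (+0.5608, +0.8279)
∠(n_3, n_5) = 144.32°
δ = |180° − 144.32°| = 35.68°
35.68° ≤ 2α = 73.74°  →  valid

δ = 35.68°, valid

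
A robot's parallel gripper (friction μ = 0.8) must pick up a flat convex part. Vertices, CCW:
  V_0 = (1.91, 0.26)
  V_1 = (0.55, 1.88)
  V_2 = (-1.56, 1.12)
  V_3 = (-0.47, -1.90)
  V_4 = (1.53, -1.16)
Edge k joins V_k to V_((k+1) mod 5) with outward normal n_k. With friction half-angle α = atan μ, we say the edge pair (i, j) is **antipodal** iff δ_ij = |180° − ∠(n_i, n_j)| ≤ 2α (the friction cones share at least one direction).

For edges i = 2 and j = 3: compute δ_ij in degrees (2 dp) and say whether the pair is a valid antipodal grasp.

δ = 89.54°, invalid

α = atan 0.8 = 38.66°;  2α = 77.32°
edge 2: e_2 = (+1.09, -3.02);  n_2 = (-0.9406, -0.3395)
edge 3: e_3 = (+2.00, +0.74);  n_3 = (+0.3470, -0.9379)
∠(n_2, n_3) = 90.46°
δ = |180° − 90.46°| = 89.54°
89.54° > 2α = 77.32°  →  invalid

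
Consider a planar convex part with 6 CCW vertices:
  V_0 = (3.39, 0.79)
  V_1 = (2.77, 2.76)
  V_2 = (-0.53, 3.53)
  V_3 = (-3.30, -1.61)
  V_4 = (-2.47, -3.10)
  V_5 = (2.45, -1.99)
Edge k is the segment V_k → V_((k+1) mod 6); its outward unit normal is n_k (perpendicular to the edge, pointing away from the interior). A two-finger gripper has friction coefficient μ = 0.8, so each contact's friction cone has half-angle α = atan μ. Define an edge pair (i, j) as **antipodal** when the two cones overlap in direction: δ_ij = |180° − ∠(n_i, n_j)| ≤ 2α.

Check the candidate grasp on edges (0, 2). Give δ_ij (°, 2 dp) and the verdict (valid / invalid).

δ = 45.79°, valid

α = atan 0.8 = 38.66°;  2α = 77.32°
edge 0: e_0 = (-0.62, +1.97);  n_0 = (+0.9539, +0.3002)
edge 2: e_2 = (-2.77, -5.14);  n_2 = (-0.8803, +0.4744)
∠(n_0, n_2) = 134.21°
δ = |180° − 134.21°| = 45.79°
45.79° ≤ 2α = 77.32°  →  valid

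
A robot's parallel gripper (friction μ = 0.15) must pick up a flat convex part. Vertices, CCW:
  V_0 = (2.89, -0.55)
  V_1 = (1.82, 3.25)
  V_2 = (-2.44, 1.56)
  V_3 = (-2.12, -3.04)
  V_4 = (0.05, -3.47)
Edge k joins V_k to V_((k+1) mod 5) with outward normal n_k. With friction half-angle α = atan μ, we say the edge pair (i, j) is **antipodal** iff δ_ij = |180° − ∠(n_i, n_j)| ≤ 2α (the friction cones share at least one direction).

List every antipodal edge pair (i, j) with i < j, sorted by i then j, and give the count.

α = atan 0.15 = 8.53°;  2α = 17.06°
n_0 = (+0.9626, +0.2710)
n_1 = (-0.3688, +0.9295)
n_2 = (-0.9976, -0.0694)
n_3 = (-0.1944, -0.9809)
n_4 = (+0.7169, -0.6972)
  (0,1): δ = 84.09°  ·
  (0,2): δ = 11.75°  ✓
  (0,3): δ = 63.07°  ·
  (0,4): δ = 120.07°  ·
  (1,2): δ = 107.66°  ·
  (1,3): δ = 32.85°  ·
  (1,4): δ = 24.16°  ·
  (2,3): δ = 105.19°  ·
  (2,4): δ = 48.18°  ·
  (3,4): δ = 123.00°  ·
antipodal pairs: 1

count = 1; pairs: (0,2)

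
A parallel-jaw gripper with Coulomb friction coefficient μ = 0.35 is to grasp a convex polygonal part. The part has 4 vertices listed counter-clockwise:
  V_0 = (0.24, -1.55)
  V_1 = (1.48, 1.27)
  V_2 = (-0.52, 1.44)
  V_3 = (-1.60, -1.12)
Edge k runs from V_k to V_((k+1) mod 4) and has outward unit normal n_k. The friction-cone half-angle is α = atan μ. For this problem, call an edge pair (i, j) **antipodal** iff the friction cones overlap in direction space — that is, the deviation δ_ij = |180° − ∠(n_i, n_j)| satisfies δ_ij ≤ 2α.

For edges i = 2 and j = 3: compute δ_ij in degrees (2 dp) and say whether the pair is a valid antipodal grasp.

α = atan 0.35 = 19.29°;  2α = 38.58°
edge 2: e_2 = (-1.08, -2.56);  n_2 = (-0.9214, +0.3887)
edge 3: e_3 = (+1.84, -0.43);  n_3 = (-0.2276, -0.9738)
∠(n_2, n_3) = 99.72°
δ = |180° − 99.72°| = 80.28°
80.28° > 2α = 38.58°  →  invalid

δ = 80.28°, invalid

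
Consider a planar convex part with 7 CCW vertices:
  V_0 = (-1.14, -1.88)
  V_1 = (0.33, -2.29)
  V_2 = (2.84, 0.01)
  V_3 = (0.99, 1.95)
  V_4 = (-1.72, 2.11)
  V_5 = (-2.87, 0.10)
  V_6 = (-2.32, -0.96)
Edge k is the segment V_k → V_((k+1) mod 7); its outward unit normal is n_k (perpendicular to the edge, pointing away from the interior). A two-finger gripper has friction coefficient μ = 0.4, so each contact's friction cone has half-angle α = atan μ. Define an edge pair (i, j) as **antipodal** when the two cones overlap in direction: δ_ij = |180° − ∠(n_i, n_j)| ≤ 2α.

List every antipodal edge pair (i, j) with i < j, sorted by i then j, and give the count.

count = 6; pairs: (0,2), (0,3), (1,4), (2,5), (2,6), (3,6)

α = atan 0.4 = 21.80°;  2α = 43.60°
n_0 = (-0.2687, -0.9632)
n_1 = (+0.6756, -0.7373)
n_2 = (+0.7237, +0.6901)
n_3 = (+0.0589, +0.9983)
n_4 = (-0.8680, +0.4966)
n_5 = (-0.8876, -0.4606)
n_6 = (-0.6149, -0.7886)
  (0,1): δ = 121.92°  ·
  (0,2): δ = 30.78°  ✓
  (0,3): δ = 12.21°  ✓
  (0,4): δ = 75.81°  ·
  (0,5): δ = 133.01°  ·
  (0,6): δ = 157.64°  ·
  (1,2): δ = 88.86°  ·
  (1,3): δ = 45.88°  ·
  (1,4): δ = 17.72°  ✓
  (1,5): δ = 74.92°  ·
  (1,6): δ = 99.56°  ·
  (2,3): δ = 137.02°  ·
  (2,4): δ = 73.42°  ·
  (2,5): δ = 16.22°  ✓
  (2,6): δ = 8.42°  ✓
  (3,4): δ = 116.40°  ·
  (3,5): δ = 59.20°  ·
  (3,6): δ = 34.56°  ✓
  (4,5): δ = 122.80°  ·
  (4,6): δ = 98.17°  ·
  (5,6): δ = 155.37°  ·
antipodal pairs: 6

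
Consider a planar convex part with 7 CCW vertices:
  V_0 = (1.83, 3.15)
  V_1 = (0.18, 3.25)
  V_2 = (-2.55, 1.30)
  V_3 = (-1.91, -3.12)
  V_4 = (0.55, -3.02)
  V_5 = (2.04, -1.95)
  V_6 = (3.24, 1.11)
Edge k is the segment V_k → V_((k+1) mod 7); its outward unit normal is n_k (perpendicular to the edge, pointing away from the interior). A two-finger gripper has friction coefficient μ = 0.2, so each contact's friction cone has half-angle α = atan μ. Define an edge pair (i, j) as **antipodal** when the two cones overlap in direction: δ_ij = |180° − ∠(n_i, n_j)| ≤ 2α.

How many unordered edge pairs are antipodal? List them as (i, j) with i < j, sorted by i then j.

α = atan 0.2 = 11.31°;  2α = 22.62°
n_0 = (+0.0605, +0.9982)
n_1 = (-0.5812, +0.8137)
n_2 = (-0.9897, -0.1433)
n_3 = (+0.0406, -0.9992)
n_4 = (+0.5833, -0.8123)
n_5 = (+0.9310, -0.3651)
n_6 = (+0.8226, +0.5686)
  (0,1): δ = 140.99°  ·
  (0,2): δ = 78.29°  ·
  (0,3): δ = 5.80°  ✓
  (0,4): δ = 39.15°  ·
  (0,5): δ = 72.06°  ·
  (0,6): δ = 128.12°  ·
  (1,2): δ = 117.30°  ·
  (1,3): δ = 33.21°  ·
  (1,4): δ = 0.15°  ✓
  (1,5): δ = 33.05°  ·
  (1,6): δ = 89.11°  ·
  (2,3): δ = 95.91°  ·
  (2,4): δ = 62.56°  ·
  (2,5): δ = 29.65°  ·
  (2,6): δ = 26.41°  ·
  (3,4): δ = 146.64°  ·
  (3,5): δ = 113.74°  ·
  (3,6): δ = 57.68°  ·
  (4,5): δ = 147.10°  ·
  (4,6): δ = 91.03°  ·
  (5,6): δ = 123.94°  ·
antipodal pairs: 2

count = 2; pairs: (0,3), (1,4)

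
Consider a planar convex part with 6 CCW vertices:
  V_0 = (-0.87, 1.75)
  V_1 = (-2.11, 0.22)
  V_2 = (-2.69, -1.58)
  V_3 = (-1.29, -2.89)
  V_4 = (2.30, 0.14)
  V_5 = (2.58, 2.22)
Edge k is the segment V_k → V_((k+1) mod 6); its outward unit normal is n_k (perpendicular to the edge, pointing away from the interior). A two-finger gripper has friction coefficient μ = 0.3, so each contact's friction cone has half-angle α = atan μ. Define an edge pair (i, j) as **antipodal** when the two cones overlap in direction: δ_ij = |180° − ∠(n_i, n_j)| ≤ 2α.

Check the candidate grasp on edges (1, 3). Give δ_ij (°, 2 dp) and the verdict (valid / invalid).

α = atan 0.3 = 16.70°;  2α = 33.40°
edge 1: e_1 = (-0.58, -1.80);  n_1 = (-0.9518, +0.3067)
edge 3: e_3 = (+3.59, +3.03);  n_3 = (+0.6450, -0.7642)
∠(n_1, n_3) = 148.02°
δ = |180° − 148.02°| = 31.98°
31.98° ≤ 2α = 33.40°  →  valid

δ = 31.98°, valid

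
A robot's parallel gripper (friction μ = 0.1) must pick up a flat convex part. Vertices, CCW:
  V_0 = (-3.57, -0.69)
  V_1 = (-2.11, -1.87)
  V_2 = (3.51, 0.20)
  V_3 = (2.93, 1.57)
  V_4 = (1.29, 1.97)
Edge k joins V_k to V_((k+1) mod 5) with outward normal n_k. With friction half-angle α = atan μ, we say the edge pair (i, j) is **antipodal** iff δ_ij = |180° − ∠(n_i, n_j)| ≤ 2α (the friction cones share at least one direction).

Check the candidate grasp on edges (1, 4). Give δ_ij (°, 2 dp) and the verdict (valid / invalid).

δ = 8.47°, valid

α = atan 0.1 = 5.71°;  2α = 11.42°
edge 1: e_1 = (+5.62, +2.07);  n_1 = (+0.3456, -0.9384)
edge 4: e_4 = (-4.86, -2.66);  n_4 = (-0.4801, +0.8772)
∠(n_1, n_4) = 171.53°
δ = |180° − 171.53°| = 8.47°
8.47° ≤ 2α = 11.42°  →  valid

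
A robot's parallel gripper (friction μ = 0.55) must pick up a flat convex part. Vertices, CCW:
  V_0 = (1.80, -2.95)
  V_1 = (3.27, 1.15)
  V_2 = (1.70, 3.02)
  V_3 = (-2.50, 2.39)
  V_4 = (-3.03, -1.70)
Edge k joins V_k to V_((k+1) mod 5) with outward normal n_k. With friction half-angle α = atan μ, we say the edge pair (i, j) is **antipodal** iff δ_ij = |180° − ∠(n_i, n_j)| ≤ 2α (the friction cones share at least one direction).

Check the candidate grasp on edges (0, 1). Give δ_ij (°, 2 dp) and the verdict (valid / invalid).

δ = 120.26°, invalid

α = atan 0.55 = 28.81°;  2α = 57.62°
edge 0: e_0 = (+1.47, +4.10);  n_0 = (+0.9413, -0.3375)
edge 1: e_1 = (-1.57, +1.87);  n_1 = (+0.7659, +0.6430)
∠(n_0, n_1) = 59.74°
δ = |180° − 59.74°| = 120.26°
120.26° > 2α = 57.62°  →  invalid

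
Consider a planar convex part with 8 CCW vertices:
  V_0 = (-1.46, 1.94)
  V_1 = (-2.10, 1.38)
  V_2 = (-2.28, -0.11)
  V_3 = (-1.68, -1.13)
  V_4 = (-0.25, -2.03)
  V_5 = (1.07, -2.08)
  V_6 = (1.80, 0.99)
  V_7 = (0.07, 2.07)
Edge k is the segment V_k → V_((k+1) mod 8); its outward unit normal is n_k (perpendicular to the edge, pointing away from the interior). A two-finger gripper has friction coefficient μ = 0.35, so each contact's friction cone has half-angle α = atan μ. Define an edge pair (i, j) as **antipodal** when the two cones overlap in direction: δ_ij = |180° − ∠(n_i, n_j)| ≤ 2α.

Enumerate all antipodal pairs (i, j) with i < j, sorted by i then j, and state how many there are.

α = atan 0.35 = 19.29°;  2α = 38.58°
n_0 = (-0.6585, +0.7526)
n_1 = (-0.9928, +0.1199)
n_2 = (-0.8619, -0.5070)
n_3 = (-0.5327, -0.8463)
n_4 = (-0.0379, -0.9993)
n_5 = (+0.9729, -0.2313)
n_6 = (+0.5296, +0.8483)
n_7 = (-0.0847, +0.9964)
  (0,1): δ = 138.07°  ·
  (0,2): δ = 100.72°  ·
  (0,3): δ = 73.37°  ·
  (0,4): δ = 43.36°  ·
  (0,5): δ = 35.44°  ✓
  (0,6): δ = 106.84°  ·
  (0,7): δ = 143.67°  ·
  (1,2): δ = 142.65°  ·
  (1,3): δ = 115.30°  ·
  (1,4): δ = 85.28°  ·
  (1,5): δ = 6.49°  ✓
  (1,6): δ = 64.91°  ·
  (1,7): δ = 101.74°  ·
  (2,3): δ = 152.65°  ·
  (2,4): δ = 122.63°  ·
  (2,5): δ = 43.84°  ·
  (2,6): δ = 27.56°  ✓
  (2,7): δ = 64.39°  ·
  (3,4): δ = 149.98°  ·
  (3,5): δ = 71.19°  ·
  (3,6): δ = 0.21°  ✓
  (3,7): δ = 37.04°  ✓
  (4,5): δ = 101.21°  ·
  (4,6): δ = 29.81°  ✓
  (4,7): δ = 7.03°  ✓
  (5,6): δ = 108.60°  ·
  (5,7): δ = 71.77°  ·
  (6,7): δ = 143.17°  ·
antipodal pairs: 7

count = 7; pairs: (0,5), (1,5), (2,6), (3,6), (3,7), (4,6), (4,7)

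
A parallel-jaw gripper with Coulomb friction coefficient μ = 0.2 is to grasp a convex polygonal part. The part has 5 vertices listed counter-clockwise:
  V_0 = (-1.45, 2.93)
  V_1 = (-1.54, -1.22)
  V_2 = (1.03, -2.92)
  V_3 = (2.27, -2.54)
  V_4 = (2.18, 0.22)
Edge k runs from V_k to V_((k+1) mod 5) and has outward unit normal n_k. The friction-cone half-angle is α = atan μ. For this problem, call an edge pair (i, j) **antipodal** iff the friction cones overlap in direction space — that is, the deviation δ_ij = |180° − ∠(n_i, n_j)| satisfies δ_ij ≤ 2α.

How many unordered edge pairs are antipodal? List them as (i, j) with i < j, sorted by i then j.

α = atan 0.2 = 11.31°;  2α = 22.62°
n_0 = (-0.9998, +0.0217)
n_1 = (-0.5517, -0.8340)
n_2 = (+0.2930, -0.9561)
n_3 = (+0.9995, +0.0326)
n_4 = (+0.5982, +0.8013)
  (0,1): δ = 122.24°  ·
  (0,2): δ = 71.72°  ·
  (0,3): δ = 3.11°  ✓
  (0,4): δ = 54.50°  ·
  (1,2): δ = 129.48°  ·
  (1,3): δ = 54.65°  ·
  (1,4): δ = 3.26°  ✓
  (2,3): δ = 105.17°  ·
  (2,4): δ = 53.78°  ·
  (3,4): δ = 128.61°  ·
antipodal pairs: 2

count = 2; pairs: (0,3), (1,4)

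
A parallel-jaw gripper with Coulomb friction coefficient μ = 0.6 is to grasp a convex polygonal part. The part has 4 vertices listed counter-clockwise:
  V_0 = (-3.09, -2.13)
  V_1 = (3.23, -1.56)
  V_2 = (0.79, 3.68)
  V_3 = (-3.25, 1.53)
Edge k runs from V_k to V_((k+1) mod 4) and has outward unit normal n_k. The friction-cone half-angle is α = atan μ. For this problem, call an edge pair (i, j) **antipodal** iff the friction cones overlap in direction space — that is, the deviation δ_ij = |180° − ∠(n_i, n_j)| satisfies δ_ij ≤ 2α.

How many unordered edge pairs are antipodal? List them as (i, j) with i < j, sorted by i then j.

α = atan 0.6 = 30.96°;  2α = 61.93°
n_0 = (+0.0898, -0.9960)
n_1 = (+0.9065, +0.4221)
n_2 = (-0.4698, +0.8828)
n_3 = (-0.9990, -0.0437)
  (0,1): δ = 70.18°  ·
  (0,2): δ = 22.87°  ✓
  (0,3): δ = 87.35°  ·
  (1,2): δ = 86.95°  ·
  (1,3): δ = 22.47°  ✓
  (2,3): δ = 115.52°  ·
antipodal pairs: 2

count = 2; pairs: (0,2), (1,3)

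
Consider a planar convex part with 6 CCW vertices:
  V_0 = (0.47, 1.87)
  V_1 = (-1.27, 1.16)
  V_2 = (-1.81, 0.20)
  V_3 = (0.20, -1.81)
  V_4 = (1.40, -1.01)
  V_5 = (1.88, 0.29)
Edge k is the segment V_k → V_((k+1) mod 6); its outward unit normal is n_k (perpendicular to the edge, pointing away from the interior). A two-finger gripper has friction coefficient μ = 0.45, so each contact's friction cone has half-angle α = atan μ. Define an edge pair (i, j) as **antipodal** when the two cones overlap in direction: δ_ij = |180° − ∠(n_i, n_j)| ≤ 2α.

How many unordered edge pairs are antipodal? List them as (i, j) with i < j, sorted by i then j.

α = atan 0.45 = 24.23°;  2α = 48.46°
n_0 = (-0.3778, +0.9259)
n_1 = (-0.8716, +0.4903)
n_2 = (-0.7071, -0.7071)
n_3 = (+0.5547, -0.8321)
n_4 = (+0.9381, -0.3464)
n_5 = (+0.7461, +0.6658)
  (0,1): δ = 141.56°  ·
  (0,2): δ = 67.20°  ·
  (0,3): δ = 11.49°  ✓
  (0,4): δ = 47.54°  ✓
  (0,5): δ = 109.55°  ·
  (1,2): δ = 105.64°  ·
  (1,3): δ = 26.95°  ✓
  (1,4): δ = 9.09°  ✓
  (1,5): δ = 71.10°  ·
  (2,3): δ = 101.31°  ·
  (2,4): δ = 65.27°  ·
  (2,5): δ = 3.25°  ✓
  (3,4): δ = 143.96°  ·
  (3,5): δ = 81.94°  ·
  (4,5): δ = 117.99°  ·
antipodal pairs: 5

count = 5; pairs: (0,3), (0,4), (1,3), (1,4), (2,5)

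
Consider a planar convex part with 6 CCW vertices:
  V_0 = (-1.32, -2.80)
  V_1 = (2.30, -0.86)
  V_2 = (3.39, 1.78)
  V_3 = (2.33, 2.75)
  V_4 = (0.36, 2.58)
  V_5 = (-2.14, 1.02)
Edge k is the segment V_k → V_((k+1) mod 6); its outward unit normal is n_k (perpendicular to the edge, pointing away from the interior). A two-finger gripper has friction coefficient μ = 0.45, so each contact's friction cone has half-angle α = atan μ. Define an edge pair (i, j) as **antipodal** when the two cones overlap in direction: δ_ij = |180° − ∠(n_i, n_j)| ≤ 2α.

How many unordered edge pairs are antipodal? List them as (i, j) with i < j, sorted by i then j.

α = atan 0.45 = 24.23°;  2α = 48.46°
n_0 = (+0.4724, -0.8814)
n_1 = (+0.9243, -0.3816)
n_2 = (+0.6751, +0.7377)
n_3 = (-0.0860, +0.9963)
n_4 = (-0.5294, +0.8484)
n_5 = (-0.9777, -0.2099)
  (0,1): δ = 140.62°  ·
  (0,2): δ = 70.65°  ·
  (0,3): δ = 23.26°  ✓
  (0,4): δ = 3.78°  ✓
  (0,5): δ = 73.93°  ·
  (1,2): δ = 110.03°  ·
  (1,3): δ = 62.63°  ·
  (1,4): δ = 35.60°  ✓
  (1,5): δ = 34.55°  ✓
  (2,3): δ = 132.61°  ·
  (2,4): δ = 105.57°  ·
  (2,5): δ = 35.42°  ✓
  (3,4): δ = 152.97°  ·
  (3,5): δ = 82.82°  ·
  (4,5): δ = 109.85°  ·
antipodal pairs: 5

count = 5; pairs: (0,3), (0,4), (1,4), (1,5), (2,5)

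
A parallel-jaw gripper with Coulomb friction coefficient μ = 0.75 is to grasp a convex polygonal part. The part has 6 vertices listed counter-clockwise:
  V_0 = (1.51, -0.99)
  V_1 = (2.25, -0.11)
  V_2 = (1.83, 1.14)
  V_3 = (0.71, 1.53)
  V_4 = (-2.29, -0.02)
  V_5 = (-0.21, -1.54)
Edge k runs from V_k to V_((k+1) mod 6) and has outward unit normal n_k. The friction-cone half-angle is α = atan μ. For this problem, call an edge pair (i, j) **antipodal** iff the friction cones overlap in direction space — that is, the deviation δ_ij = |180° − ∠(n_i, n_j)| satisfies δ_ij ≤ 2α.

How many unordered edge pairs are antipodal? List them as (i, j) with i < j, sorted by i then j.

α = atan 0.75 = 36.87°;  2α = 73.74°
n_0 = (+0.7654, -0.6436)
n_1 = (+0.9479, +0.3185)
n_2 = (+0.3288, +0.9444)
n_3 = (-0.4590, +0.8884)
n_4 = (-0.5900, -0.8074)
n_5 = (+0.3046, -0.9525)
  (0,1): δ = 121.37°  ·
  (0,2): δ = 69.14°  ✓
  (0,3): δ = 22.62°  ✓
  (0,4): δ = 93.90°  ·
  (0,5): δ = 147.79°  ·
  (1,2): δ = 127.77°  ·
  (1,3): δ = 81.25°  ·
  (1,4): δ = 35.27°  ✓
  (1,5): δ = 89.16°  ·
  (2,3): δ = 133.48°  ·
  (2,4): δ = 16.96°  ✓
  (2,5): δ = 36.93°  ✓
  (3,4): δ = 63.48°  ✓
  (3,5): δ = 9.59°  ✓
  (4,5): δ = 126.11°  ·
antipodal pairs: 7

count = 7; pairs: (0,2), (0,3), (1,4), (2,4), (2,5), (3,4), (3,5)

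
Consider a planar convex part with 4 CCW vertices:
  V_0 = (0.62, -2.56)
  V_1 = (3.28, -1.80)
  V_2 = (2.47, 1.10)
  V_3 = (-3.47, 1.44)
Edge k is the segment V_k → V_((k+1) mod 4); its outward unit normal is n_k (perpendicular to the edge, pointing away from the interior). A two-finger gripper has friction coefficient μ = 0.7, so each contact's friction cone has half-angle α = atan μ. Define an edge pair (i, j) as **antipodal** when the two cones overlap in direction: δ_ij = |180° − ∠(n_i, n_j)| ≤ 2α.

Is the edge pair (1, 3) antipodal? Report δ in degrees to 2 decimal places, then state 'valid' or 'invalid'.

δ = 30.03°, valid

α = atan 0.7 = 34.99°;  2α = 69.98°
edge 1: e_1 = (-0.81, +2.90);  n_1 = (+0.9631, +0.2690)
edge 3: e_3 = (+4.09, -4.00);  n_3 = (-0.6992, -0.7149)
∠(n_1, n_3) = 149.97°
δ = |180° − 149.97°| = 30.03°
30.03° ≤ 2α = 69.98°  →  valid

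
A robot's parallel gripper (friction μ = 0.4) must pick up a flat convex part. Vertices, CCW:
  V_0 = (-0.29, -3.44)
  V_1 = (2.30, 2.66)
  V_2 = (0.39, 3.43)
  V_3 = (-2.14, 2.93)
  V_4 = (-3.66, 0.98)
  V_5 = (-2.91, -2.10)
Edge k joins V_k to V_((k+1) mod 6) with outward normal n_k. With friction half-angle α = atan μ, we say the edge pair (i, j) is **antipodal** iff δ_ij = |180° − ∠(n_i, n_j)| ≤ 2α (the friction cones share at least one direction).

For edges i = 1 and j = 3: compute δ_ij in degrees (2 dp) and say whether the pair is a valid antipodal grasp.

α = atan 0.4 = 21.80°;  2α = 43.60°
edge 1: e_1 = (-1.91, +0.77);  n_1 = (+0.3739, +0.9275)
edge 3: e_3 = (-1.52, -1.95);  n_3 = (-0.7887, +0.6148)
∠(n_1, n_3) = 74.02°
δ = |180° − 74.02°| = 105.98°
105.98° > 2α = 43.60°  →  invalid

δ = 105.98°, invalid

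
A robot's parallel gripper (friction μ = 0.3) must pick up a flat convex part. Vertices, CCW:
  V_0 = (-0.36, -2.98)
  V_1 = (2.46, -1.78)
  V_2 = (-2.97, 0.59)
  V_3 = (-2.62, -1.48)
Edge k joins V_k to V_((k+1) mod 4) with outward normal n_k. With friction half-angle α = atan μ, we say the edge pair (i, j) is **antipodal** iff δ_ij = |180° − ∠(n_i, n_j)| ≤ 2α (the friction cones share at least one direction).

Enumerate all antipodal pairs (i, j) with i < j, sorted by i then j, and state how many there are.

α = atan 0.3 = 16.70°;  2α = 33.40°
n_0 = (+0.3916, -0.9202)
n_1 = (+0.4000, +0.9165)
n_2 = (-0.9860, -0.1667)
n_3 = (-0.5530, -0.8332)
  (0,1): δ = 46.63°  ·
  (0,2): δ = 76.55°  ·
  (0,3): δ = 123.38°  ·
  (1,2): δ = 56.82°  ·
  (1,3): δ = 9.99°  ✓
  (2,3): δ = 133.17°  ·
antipodal pairs: 1

count = 1; pairs: (1,3)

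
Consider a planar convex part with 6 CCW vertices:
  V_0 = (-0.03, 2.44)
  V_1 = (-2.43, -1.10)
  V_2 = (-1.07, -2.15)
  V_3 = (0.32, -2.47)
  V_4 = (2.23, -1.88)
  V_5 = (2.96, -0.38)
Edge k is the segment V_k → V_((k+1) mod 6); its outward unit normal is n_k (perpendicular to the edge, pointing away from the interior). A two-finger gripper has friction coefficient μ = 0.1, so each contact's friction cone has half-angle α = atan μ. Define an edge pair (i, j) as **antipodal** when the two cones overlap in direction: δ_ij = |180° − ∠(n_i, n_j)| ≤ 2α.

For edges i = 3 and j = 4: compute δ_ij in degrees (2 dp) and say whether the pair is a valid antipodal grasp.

α = atan 0.1 = 5.71°;  2α = 11.42°
edge 3: e_3 = (+1.91, +0.59);  n_3 = (+0.2951, -0.9555)
edge 4: e_4 = (+0.73, +1.50);  n_4 = (+0.8992, -0.4376)
∠(n_3, n_4) = 46.88°
δ = |180° − 46.88°| = 133.12°
133.12° > 2α = 11.42°  →  invalid

δ = 133.12°, invalid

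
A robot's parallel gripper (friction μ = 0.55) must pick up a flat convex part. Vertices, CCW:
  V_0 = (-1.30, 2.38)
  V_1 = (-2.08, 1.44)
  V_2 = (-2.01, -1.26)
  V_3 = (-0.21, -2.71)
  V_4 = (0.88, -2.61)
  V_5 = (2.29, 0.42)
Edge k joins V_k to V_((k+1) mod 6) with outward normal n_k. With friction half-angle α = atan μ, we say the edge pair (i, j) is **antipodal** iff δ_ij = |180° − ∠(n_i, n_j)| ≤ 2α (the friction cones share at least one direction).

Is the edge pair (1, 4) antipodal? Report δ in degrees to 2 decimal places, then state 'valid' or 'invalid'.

α = atan 0.55 = 28.81°;  2α = 57.62°
edge 1: e_1 = (+0.07, -2.70);  n_1 = (-0.9997, -0.0259)
edge 4: e_4 = (+1.41, +3.03);  n_4 = (+0.9066, -0.4219)
∠(n_1, n_4) = 153.56°
δ = |180° − 153.56°| = 26.44°
26.44° ≤ 2α = 57.62°  →  valid

δ = 26.44°, valid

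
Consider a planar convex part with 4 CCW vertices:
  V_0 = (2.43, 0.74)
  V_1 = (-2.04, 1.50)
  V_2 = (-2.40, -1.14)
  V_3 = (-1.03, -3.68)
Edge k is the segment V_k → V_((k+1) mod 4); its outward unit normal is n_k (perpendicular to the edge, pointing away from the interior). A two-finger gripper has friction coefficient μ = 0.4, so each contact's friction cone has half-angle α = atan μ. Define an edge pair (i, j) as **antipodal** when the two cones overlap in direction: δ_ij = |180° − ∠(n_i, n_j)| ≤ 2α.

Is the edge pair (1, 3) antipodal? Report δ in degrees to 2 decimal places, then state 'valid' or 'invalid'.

α = atan 0.4 = 21.80°;  2α = 43.60°
edge 1: e_1 = (-0.36, -2.64);  n_1 = (-0.9908, +0.1351)
edge 3: e_3 = (+3.46, +4.42);  n_3 = (+0.7874, -0.6164)
∠(n_1, n_3) = 149.71°
δ = |180° − 149.71°| = 30.29°
30.29° ≤ 2α = 43.60°  →  valid

δ = 30.29°, valid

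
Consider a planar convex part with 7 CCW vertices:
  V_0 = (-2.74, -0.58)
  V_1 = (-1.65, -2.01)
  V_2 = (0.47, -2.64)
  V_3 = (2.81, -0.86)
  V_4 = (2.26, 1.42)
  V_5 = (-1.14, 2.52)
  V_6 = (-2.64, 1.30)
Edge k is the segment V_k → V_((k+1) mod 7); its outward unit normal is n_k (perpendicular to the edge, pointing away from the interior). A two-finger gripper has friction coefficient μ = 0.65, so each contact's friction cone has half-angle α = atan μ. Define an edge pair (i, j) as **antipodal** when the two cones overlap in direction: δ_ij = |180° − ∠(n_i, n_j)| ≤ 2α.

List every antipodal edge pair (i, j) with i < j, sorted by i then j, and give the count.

count = 10; pairs: (0,3), (0,4), (1,3), (1,4), (1,5), (2,4), (2,5), (2,6), (3,5), (3,6)

α = atan 0.65 = 33.02°;  2α = 66.05°
n_0 = (-0.7953, -0.6062)
n_1 = (-0.2849, -0.9586)
n_2 = (+0.6054, -0.7959)
n_3 = (+0.9721, +0.2345)
n_4 = (+0.3078, +0.9514)
n_5 = (-0.6310, +0.7758)
n_6 = (-0.9986, +0.0531)
  (0,1): δ = 143.87°  ·
  (0,2): δ = 90.06°  ·
  (0,3): δ = 23.75°  ✓
  (0,4): δ = 34.76°  ✓
  (0,5): δ = 91.81°  ·
  (0,6): δ = 139.64°  ·
  (1,2): δ = 126.19°  ·
  (1,3): δ = 59.89°  ✓
  (1,4): δ = 1.38°  ✓
  (1,5): δ = 55.67°  ✓
  (1,6): δ = 103.51°  ·
  (2,3): δ = 113.70°  ·
  (2,4): δ = 55.19°  ✓
  (2,5): δ = 1.86°  ✓
  (2,6): δ = 49.70°  ✓
  (3,4): δ = 121.49°  ·
  (3,5): δ = 64.44°  ✓
  (3,6): δ = 16.61°  ✓
  (4,5): δ = 122.95°  ·
  (4,6): δ = 75.12°  ·
  (5,6): δ = 132.17°  ·
antipodal pairs: 10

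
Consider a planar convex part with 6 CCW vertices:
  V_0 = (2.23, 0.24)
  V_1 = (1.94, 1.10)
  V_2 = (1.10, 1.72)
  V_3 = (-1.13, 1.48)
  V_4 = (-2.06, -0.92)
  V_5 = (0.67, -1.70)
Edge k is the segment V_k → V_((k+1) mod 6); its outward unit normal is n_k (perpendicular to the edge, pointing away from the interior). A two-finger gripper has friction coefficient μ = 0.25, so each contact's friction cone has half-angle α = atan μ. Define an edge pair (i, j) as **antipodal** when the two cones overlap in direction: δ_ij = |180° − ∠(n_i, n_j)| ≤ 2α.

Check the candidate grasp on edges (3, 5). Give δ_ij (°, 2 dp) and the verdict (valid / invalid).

α = atan 0.25 = 14.04°;  2α = 28.07°
edge 3: e_3 = (-0.93, -2.40);  n_3 = (-0.9324, +0.3613)
edge 5: e_5 = (+1.56, +1.94);  n_5 = (+0.7793, -0.6267)
∠(n_3, n_5) = 162.38°
δ = |180° − 162.38°| = 17.62°
17.62° ≤ 2α = 28.07°  →  valid

δ = 17.62°, valid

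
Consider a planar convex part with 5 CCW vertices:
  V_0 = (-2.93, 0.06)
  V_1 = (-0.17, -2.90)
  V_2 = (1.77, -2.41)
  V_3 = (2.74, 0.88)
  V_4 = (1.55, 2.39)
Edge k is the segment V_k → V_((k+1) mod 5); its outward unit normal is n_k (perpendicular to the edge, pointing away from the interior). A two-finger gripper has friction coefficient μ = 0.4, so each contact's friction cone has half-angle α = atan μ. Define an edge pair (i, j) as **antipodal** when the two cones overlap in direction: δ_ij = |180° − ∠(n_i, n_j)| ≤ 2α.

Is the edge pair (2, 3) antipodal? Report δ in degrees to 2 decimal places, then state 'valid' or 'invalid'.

δ = 125.33°, invalid

α = atan 0.4 = 21.80°;  2α = 43.60°
edge 2: e_2 = (+0.97, +3.29);  n_2 = (+0.9592, -0.2828)
edge 3: e_3 = (-1.19, +1.51);  n_3 = (+0.7854, +0.6190)
∠(n_2, n_3) = 54.67°
δ = |180° − 54.67°| = 125.33°
125.33° > 2α = 43.60°  →  invalid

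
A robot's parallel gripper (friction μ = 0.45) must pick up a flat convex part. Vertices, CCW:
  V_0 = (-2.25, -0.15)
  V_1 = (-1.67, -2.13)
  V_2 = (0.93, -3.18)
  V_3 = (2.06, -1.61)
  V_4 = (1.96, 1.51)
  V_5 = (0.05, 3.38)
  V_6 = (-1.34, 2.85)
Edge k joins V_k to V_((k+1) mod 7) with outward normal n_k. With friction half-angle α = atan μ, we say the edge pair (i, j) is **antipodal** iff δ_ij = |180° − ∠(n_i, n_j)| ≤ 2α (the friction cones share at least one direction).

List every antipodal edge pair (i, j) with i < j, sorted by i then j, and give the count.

count = 7; pairs: (0,3), (0,4), (1,4), (1,5), (2,5), (2,6), (3,6)

α = atan 0.45 = 24.23°;  2α = 48.46°
n_0 = (-0.9597, -0.2811)
n_1 = (-0.3745, -0.9272)
n_2 = (+0.8116, -0.5842)
n_3 = (+0.9995, +0.0320)
n_4 = (+0.6996, +0.7145)
n_5 = (-0.3563, +0.9344)
n_6 = (-0.9569, +0.2903)
  (0,1): δ = 128.32°  ·
  (0,2): δ = 52.07°  ·
  (0,3): δ = 14.49°  ✓
  (0,4): δ = 29.28°  ✓
  (0,5): δ = 94.54°  ·
  (0,6): δ = 146.80°  ·
  (1,2): δ = 103.75°  ·
  (1,3): δ = 66.17°  ·
  (1,4): δ = 22.40°  ✓
  (1,5): δ = 42.86°  ✓
  (1,6): δ = 95.12°  ·
  (2,3): δ = 142.42°  ·
  (2,4): δ = 98.65°  ·
  (2,5): δ = 33.38°  ✓
  (2,6): δ = 18.87°  ✓
  (3,4): δ = 136.23°  ·
  (3,5): δ = 70.96°  ·
  (3,6): δ = 18.71°  ✓
  (4,5): δ = 114.73°  ·
  (4,6): δ = 62.48°  ·
  (5,6): δ = 127.75°  ·
antipodal pairs: 7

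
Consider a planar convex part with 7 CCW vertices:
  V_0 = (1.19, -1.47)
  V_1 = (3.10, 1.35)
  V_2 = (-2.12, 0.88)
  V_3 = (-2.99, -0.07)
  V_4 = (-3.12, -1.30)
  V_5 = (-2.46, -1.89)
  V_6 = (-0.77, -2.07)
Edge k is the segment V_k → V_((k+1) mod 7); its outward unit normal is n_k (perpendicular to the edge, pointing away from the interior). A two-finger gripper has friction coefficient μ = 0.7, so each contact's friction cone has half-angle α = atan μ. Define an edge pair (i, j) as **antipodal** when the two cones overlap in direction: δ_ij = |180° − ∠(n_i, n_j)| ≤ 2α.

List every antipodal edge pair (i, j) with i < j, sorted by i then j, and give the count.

α = atan 0.7 = 34.99°;  2α = 69.98°
n_0 = (+0.8280, -0.5608)
n_1 = (-0.0897, +0.9960)
n_2 = (-0.7375, +0.6754)
n_3 = (-0.9945, +0.1051)
n_4 = (-0.6665, -0.7455)
n_5 = (-0.1059, -0.9944)
n_6 = (+0.2927, -0.9562)
  (0,1): δ = 50.75°  ✓
  (0,2): δ = 8.37°  ✓
  (0,3): δ = 28.08°  ✓
  (0,4): δ = 82.32°  ·
  (0,5): δ = 118.03°  ·
  (0,6): δ = 141.13°  ·
  (1,2): δ = 137.63°  ·
  (1,3): δ = 101.18°  ·
  (1,4): δ = 46.94°  ✓
  (1,5): δ = 11.22°  ✓
  (1,6): δ = 11.88°  ✓
  (2,3): δ = 143.55°  ·
  (2,4): δ = 89.31°  ·
  (2,5): δ = 53.60°  ✓
  (2,6): δ = 30.50°  ✓
  (3,4): δ = 125.76°  ·
  (3,5): δ = 90.05°  ·
  (3,6): δ = 66.95°  ✓
  (4,5): δ = 144.28°  ·
  (4,6): δ = 121.18°  ·
  (5,6): δ = 156.90°  ·
antipodal pairs: 9

count = 9; pairs: (0,1), (0,2), (0,3), (1,4), (1,5), (1,6), (2,5), (2,6), (3,6)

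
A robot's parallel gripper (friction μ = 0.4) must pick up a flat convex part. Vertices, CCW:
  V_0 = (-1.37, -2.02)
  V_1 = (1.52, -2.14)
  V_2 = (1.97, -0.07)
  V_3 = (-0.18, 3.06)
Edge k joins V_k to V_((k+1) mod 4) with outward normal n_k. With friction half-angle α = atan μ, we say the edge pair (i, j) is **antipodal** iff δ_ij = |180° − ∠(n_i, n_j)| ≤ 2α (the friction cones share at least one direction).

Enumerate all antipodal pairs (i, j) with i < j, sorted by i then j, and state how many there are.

count = 1; pairs: (1,3)

α = atan 0.4 = 21.80°;  2α = 43.60°
n_0 = (-0.0415, -0.9991)
n_1 = (+0.9772, -0.2124)
n_2 = (+0.8243, +0.5662)
n_3 = (-0.9736, +0.2281)
  (0,1): δ = 99.89°  ·
  (0,2): δ = 53.14°  ·
  (0,3): δ = 79.19°  ·
  (1,2): δ = 133.25°  ·
  (1,3): δ = 0.92°  ✓
  (2,3): δ = 47.67°  ·
antipodal pairs: 1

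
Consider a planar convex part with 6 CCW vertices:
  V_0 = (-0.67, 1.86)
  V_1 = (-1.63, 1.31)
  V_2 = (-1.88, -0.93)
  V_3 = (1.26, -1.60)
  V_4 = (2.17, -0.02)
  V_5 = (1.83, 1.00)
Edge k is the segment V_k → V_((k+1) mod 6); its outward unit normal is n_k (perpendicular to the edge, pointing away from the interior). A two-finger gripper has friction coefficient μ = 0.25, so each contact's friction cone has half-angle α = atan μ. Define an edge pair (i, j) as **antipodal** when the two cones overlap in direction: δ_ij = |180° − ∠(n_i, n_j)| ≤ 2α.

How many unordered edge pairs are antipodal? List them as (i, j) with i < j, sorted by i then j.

count = 3; pairs: (1,3), (1,4), (2,5)

α = atan 0.25 = 14.04°;  2α = 28.07°
n_0 = (-0.4971, +0.8677)
n_1 = (-0.9938, +0.1109)
n_2 = (-0.2087, -0.9780)
n_3 = (+0.8666, -0.4991)
n_4 = (+0.9487, +0.3162)
n_5 = (+0.3253, +0.9456)
  (0,1): δ = 126.18°  ·
  (0,2): δ = 41.85°  ·
  (0,3): δ = 30.25°  ·
  (0,4): δ = 78.63°  ·
  (0,5): δ = 131.21°  ·
  (1,2): δ = 95.68°  ·
  (1,3): δ = 23.57°  ✓
  (1,4): δ = 24.80°  ✓
  (1,5): δ = 77.39°  ·
  (2,3): δ = 107.89°  ·
  (2,4): δ = 59.52°  ·
  (2,5): δ = 6.94°  ✓
  (3,4): δ = 131.63°  ·
  (3,5): δ = 79.04°  ·
  (4,5): δ = 127.42°  ·
antipodal pairs: 3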